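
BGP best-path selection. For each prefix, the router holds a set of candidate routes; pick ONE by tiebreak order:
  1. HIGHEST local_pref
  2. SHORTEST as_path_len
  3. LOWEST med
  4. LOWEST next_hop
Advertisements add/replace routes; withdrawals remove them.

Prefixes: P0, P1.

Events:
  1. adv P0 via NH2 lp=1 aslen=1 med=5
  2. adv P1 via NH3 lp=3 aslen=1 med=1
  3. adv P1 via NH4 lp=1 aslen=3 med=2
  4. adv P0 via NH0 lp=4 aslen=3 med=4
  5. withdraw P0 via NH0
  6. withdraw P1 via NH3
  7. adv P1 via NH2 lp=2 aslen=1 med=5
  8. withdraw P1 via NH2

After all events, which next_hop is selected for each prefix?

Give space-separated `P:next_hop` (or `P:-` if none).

Op 1: best P0=NH2 P1=-
Op 2: best P0=NH2 P1=NH3
Op 3: best P0=NH2 P1=NH3
Op 4: best P0=NH0 P1=NH3
Op 5: best P0=NH2 P1=NH3
Op 6: best P0=NH2 P1=NH4
Op 7: best P0=NH2 P1=NH2
Op 8: best P0=NH2 P1=NH4

Answer: P0:NH2 P1:NH4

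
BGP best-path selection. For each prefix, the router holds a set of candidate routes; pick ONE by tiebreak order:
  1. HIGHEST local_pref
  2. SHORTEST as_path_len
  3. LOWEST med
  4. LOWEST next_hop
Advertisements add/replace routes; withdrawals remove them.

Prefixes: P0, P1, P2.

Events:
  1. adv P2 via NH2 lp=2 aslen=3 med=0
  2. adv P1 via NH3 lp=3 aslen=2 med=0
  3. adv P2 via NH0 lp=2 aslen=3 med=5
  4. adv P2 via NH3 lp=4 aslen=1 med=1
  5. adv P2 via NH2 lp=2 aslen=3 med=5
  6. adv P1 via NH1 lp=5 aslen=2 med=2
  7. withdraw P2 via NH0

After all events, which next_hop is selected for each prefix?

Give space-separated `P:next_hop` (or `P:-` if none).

Answer: P0:- P1:NH1 P2:NH3

Derivation:
Op 1: best P0=- P1=- P2=NH2
Op 2: best P0=- P1=NH3 P2=NH2
Op 3: best P0=- P1=NH3 P2=NH2
Op 4: best P0=- P1=NH3 P2=NH3
Op 5: best P0=- P1=NH3 P2=NH3
Op 6: best P0=- P1=NH1 P2=NH3
Op 7: best P0=- P1=NH1 P2=NH3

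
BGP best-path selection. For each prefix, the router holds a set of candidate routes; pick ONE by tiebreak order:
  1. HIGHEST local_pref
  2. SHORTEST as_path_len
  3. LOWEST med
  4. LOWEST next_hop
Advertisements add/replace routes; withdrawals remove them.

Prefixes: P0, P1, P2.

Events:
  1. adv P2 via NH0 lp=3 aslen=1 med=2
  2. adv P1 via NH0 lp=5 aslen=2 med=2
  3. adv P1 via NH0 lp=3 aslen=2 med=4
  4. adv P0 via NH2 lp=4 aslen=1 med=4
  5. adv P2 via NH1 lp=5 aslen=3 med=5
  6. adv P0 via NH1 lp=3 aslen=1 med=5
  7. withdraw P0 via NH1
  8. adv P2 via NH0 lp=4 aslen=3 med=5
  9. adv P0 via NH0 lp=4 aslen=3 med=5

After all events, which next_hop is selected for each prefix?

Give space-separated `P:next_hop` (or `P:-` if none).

Op 1: best P0=- P1=- P2=NH0
Op 2: best P0=- P1=NH0 P2=NH0
Op 3: best P0=- P1=NH0 P2=NH0
Op 4: best P0=NH2 P1=NH0 P2=NH0
Op 5: best P0=NH2 P1=NH0 P2=NH1
Op 6: best P0=NH2 P1=NH0 P2=NH1
Op 7: best P0=NH2 P1=NH0 P2=NH1
Op 8: best P0=NH2 P1=NH0 P2=NH1
Op 9: best P0=NH2 P1=NH0 P2=NH1

Answer: P0:NH2 P1:NH0 P2:NH1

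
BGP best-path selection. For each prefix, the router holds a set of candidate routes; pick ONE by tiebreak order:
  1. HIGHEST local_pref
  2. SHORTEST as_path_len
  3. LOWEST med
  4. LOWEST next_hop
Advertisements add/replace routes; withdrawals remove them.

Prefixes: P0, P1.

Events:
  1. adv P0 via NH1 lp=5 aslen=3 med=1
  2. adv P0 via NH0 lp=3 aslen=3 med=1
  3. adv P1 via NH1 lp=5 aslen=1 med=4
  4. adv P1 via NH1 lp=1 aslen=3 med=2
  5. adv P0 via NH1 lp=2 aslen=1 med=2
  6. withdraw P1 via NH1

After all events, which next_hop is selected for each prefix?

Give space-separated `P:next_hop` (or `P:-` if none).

Op 1: best P0=NH1 P1=-
Op 2: best P0=NH1 P1=-
Op 3: best P0=NH1 P1=NH1
Op 4: best P0=NH1 P1=NH1
Op 5: best P0=NH0 P1=NH1
Op 6: best P0=NH0 P1=-

Answer: P0:NH0 P1:-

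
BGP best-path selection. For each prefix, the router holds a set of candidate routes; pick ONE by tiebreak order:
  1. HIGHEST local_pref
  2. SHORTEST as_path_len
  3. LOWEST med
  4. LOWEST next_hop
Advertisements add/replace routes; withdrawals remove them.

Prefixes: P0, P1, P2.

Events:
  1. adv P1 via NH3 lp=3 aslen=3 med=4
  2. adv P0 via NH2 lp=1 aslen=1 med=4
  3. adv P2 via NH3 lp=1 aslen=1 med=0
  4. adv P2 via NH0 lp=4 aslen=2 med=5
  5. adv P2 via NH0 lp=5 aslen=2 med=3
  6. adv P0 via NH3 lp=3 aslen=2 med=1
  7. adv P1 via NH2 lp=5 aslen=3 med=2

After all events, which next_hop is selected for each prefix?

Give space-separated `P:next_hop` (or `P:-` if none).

Answer: P0:NH3 P1:NH2 P2:NH0

Derivation:
Op 1: best P0=- P1=NH3 P2=-
Op 2: best P0=NH2 P1=NH3 P2=-
Op 3: best P0=NH2 P1=NH3 P2=NH3
Op 4: best P0=NH2 P1=NH3 P2=NH0
Op 5: best P0=NH2 P1=NH3 P2=NH0
Op 6: best P0=NH3 P1=NH3 P2=NH0
Op 7: best P0=NH3 P1=NH2 P2=NH0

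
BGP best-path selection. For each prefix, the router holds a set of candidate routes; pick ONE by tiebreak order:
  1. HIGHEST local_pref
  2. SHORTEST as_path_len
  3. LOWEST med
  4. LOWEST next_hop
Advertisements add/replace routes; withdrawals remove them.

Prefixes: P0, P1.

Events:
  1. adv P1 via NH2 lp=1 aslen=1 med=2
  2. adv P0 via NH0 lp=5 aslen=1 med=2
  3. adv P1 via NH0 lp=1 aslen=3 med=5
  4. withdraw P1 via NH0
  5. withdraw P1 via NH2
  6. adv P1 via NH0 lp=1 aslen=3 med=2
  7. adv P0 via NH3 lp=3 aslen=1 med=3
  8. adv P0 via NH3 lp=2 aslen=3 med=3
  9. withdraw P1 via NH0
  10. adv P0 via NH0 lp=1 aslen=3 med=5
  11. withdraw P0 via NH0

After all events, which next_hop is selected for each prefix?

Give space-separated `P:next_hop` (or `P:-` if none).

Answer: P0:NH3 P1:-

Derivation:
Op 1: best P0=- P1=NH2
Op 2: best P0=NH0 P1=NH2
Op 3: best P0=NH0 P1=NH2
Op 4: best P0=NH0 P1=NH2
Op 5: best P0=NH0 P1=-
Op 6: best P0=NH0 P1=NH0
Op 7: best P0=NH0 P1=NH0
Op 8: best P0=NH0 P1=NH0
Op 9: best P0=NH0 P1=-
Op 10: best P0=NH3 P1=-
Op 11: best P0=NH3 P1=-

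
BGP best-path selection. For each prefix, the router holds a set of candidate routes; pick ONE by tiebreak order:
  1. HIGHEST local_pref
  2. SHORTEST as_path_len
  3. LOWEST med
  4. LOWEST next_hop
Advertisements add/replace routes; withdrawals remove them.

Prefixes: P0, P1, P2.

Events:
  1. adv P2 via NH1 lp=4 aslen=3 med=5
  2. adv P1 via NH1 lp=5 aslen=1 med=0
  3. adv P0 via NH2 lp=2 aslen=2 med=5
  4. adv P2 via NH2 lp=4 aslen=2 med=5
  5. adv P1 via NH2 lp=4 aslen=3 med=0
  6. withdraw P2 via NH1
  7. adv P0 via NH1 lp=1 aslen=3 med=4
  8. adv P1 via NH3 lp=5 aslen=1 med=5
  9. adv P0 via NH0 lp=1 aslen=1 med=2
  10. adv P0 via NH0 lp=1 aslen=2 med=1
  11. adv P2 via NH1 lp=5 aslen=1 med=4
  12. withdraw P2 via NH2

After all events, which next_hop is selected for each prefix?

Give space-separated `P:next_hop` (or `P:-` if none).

Answer: P0:NH2 P1:NH1 P2:NH1

Derivation:
Op 1: best P0=- P1=- P2=NH1
Op 2: best P0=- P1=NH1 P2=NH1
Op 3: best P0=NH2 P1=NH1 P2=NH1
Op 4: best P0=NH2 P1=NH1 P2=NH2
Op 5: best P0=NH2 P1=NH1 P2=NH2
Op 6: best P0=NH2 P1=NH1 P2=NH2
Op 7: best P0=NH2 P1=NH1 P2=NH2
Op 8: best P0=NH2 P1=NH1 P2=NH2
Op 9: best P0=NH2 P1=NH1 P2=NH2
Op 10: best P0=NH2 P1=NH1 P2=NH2
Op 11: best P0=NH2 P1=NH1 P2=NH1
Op 12: best P0=NH2 P1=NH1 P2=NH1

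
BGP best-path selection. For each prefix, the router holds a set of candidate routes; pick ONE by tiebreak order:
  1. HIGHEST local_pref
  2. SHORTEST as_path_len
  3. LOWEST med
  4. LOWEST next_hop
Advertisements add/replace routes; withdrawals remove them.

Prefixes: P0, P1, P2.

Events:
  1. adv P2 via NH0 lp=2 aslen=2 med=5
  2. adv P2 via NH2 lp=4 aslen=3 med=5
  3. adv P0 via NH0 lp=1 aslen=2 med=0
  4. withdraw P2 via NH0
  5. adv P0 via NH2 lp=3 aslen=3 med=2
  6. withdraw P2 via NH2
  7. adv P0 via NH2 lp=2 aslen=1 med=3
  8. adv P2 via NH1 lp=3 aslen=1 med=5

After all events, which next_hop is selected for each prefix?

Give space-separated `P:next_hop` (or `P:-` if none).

Answer: P0:NH2 P1:- P2:NH1

Derivation:
Op 1: best P0=- P1=- P2=NH0
Op 2: best P0=- P1=- P2=NH2
Op 3: best P0=NH0 P1=- P2=NH2
Op 4: best P0=NH0 P1=- P2=NH2
Op 5: best P0=NH2 P1=- P2=NH2
Op 6: best P0=NH2 P1=- P2=-
Op 7: best P0=NH2 P1=- P2=-
Op 8: best P0=NH2 P1=- P2=NH1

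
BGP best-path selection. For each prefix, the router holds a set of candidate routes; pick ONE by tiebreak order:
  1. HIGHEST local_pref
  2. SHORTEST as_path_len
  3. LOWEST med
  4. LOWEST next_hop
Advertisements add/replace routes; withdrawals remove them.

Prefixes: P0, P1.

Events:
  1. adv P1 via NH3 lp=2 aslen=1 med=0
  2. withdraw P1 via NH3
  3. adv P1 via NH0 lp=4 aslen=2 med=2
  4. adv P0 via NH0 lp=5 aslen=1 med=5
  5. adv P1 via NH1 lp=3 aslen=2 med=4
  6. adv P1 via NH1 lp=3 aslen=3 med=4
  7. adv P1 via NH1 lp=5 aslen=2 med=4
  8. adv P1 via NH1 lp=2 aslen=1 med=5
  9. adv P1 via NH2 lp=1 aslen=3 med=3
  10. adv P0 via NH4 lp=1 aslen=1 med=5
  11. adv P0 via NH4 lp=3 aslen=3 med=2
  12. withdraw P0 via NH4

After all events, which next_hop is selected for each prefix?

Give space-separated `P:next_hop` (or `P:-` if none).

Answer: P0:NH0 P1:NH0

Derivation:
Op 1: best P0=- P1=NH3
Op 2: best P0=- P1=-
Op 3: best P0=- P1=NH0
Op 4: best P0=NH0 P1=NH0
Op 5: best P0=NH0 P1=NH0
Op 6: best P0=NH0 P1=NH0
Op 7: best P0=NH0 P1=NH1
Op 8: best P0=NH0 P1=NH0
Op 9: best P0=NH0 P1=NH0
Op 10: best P0=NH0 P1=NH0
Op 11: best P0=NH0 P1=NH0
Op 12: best P0=NH0 P1=NH0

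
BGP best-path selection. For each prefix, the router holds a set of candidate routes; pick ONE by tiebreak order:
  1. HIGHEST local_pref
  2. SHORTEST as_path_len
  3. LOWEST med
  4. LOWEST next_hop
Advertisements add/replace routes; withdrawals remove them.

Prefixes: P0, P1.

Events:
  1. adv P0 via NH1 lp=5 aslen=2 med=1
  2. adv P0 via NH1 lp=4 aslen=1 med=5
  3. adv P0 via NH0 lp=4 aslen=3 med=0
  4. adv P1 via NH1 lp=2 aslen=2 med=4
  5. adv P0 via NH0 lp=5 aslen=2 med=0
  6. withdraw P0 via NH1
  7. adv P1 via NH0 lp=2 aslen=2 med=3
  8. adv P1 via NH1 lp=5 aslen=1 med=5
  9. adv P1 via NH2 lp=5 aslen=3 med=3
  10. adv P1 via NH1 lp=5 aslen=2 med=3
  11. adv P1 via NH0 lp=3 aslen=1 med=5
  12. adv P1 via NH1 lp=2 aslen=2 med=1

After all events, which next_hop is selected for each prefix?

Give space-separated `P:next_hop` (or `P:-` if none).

Answer: P0:NH0 P1:NH2

Derivation:
Op 1: best P0=NH1 P1=-
Op 2: best P0=NH1 P1=-
Op 3: best P0=NH1 P1=-
Op 4: best P0=NH1 P1=NH1
Op 5: best P0=NH0 P1=NH1
Op 6: best P0=NH0 P1=NH1
Op 7: best P0=NH0 P1=NH0
Op 8: best P0=NH0 P1=NH1
Op 9: best P0=NH0 P1=NH1
Op 10: best P0=NH0 P1=NH1
Op 11: best P0=NH0 P1=NH1
Op 12: best P0=NH0 P1=NH2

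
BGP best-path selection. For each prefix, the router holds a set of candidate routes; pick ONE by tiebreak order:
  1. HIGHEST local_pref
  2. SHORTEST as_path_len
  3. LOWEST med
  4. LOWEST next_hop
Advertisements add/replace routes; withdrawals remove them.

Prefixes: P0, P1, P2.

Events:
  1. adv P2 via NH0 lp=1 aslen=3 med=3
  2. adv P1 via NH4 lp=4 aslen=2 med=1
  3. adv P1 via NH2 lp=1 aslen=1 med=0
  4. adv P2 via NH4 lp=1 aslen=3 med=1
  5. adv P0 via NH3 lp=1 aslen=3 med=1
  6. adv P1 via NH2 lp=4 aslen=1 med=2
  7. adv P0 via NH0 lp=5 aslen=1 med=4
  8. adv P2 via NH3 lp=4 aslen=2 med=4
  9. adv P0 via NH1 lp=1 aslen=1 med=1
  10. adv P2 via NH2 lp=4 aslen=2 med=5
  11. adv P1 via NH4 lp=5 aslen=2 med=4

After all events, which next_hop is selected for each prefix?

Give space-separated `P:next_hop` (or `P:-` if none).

Op 1: best P0=- P1=- P2=NH0
Op 2: best P0=- P1=NH4 P2=NH0
Op 3: best P0=- P1=NH4 P2=NH0
Op 4: best P0=- P1=NH4 P2=NH4
Op 5: best P0=NH3 P1=NH4 P2=NH4
Op 6: best P0=NH3 P1=NH2 P2=NH4
Op 7: best P0=NH0 P1=NH2 P2=NH4
Op 8: best P0=NH0 P1=NH2 P2=NH3
Op 9: best P0=NH0 P1=NH2 P2=NH3
Op 10: best P0=NH0 P1=NH2 P2=NH3
Op 11: best P0=NH0 P1=NH4 P2=NH3

Answer: P0:NH0 P1:NH4 P2:NH3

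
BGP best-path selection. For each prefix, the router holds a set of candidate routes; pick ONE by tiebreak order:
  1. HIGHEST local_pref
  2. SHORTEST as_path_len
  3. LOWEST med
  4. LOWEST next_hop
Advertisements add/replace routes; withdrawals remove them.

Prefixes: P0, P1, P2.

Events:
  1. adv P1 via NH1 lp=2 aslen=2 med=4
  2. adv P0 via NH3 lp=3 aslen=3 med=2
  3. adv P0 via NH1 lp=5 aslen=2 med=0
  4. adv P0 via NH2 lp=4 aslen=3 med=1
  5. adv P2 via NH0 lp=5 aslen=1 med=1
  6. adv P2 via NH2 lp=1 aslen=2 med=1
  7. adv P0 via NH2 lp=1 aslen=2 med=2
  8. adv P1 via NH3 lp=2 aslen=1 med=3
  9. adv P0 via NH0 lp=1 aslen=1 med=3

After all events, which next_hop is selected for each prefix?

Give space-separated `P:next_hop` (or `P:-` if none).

Op 1: best P0=- P1=NH1 P2=-
Op 2: best P0=NH3 P1=NH1 P2=-
Op 3: best P0=NH1 P1=NH1 P2=-
Op 4: best P0=NH1 P1=NH1 P2=-
Op 5: best P0=NH1 P1=NH1 P2=NH0
Op 6: best P0=NH1 P1=NH1 P2=NH0
Op 7: best P0=NH1 P1=NH1 P2=NH0
Op 8: best P0=NH1 P1=NH3 P2=NH0
Op 9: best P0=NH1 P1=NH3 P2=NH0

Answer: P0:NH1 P1:NH3 P2:NH0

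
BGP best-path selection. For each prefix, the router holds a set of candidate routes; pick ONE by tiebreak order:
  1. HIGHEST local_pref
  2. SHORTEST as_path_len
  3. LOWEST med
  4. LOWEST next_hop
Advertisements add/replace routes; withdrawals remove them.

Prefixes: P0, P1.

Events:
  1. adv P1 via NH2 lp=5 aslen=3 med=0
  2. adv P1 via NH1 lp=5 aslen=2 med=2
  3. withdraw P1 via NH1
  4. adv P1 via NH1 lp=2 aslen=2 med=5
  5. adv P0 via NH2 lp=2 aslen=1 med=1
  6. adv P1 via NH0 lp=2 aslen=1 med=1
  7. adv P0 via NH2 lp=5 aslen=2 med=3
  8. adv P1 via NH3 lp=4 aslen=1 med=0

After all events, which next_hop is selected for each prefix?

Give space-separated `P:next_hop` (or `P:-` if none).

Answer: P0:NH2 P1:NH2

Derivation:
Op 1: best P0=- P1=NH2
Op 2: best P0=- P1=NH1
Op 3: best P0=- P1=NH2
Op 4: best P0=- P1=NH2
Op 5: best P0=NH2 P1=NH2
Op 6: best P0=NH2 P1=NH2
Op 7: best P0=NH2 P1=NH2
Op 8: best P0=NH2 P1=NH2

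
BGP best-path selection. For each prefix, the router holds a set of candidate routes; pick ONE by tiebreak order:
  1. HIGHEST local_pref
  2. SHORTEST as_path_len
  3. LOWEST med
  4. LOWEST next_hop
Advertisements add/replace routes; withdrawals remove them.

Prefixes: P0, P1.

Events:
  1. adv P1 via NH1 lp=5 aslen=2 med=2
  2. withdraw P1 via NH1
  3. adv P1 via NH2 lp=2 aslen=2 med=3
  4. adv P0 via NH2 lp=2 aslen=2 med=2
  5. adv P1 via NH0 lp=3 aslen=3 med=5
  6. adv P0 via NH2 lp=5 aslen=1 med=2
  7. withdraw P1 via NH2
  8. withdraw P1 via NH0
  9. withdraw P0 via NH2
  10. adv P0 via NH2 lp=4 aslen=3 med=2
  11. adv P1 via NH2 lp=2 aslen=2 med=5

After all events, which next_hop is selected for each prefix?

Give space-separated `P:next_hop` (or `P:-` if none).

Answer: P0:NH2 P1:NH2

Derivation:
Op 1: best P0=- P1=NH1
Op 2: best P0=- P1=-
Op 3: best P0=- P1=NH2
Op 4: best P0=NH2 P1=NH2
Op 5: best P0=NH2 P1=NH0
Op 6: best P0=NH2 P1=NH0
Op 7: best P0=NH2 P1=NH0
Op 8: best P0=NH2 P1=-
Op 9: best P0=- P1=-
Op 10: best P0=NH2 P1=-
Op 11: best P0=NH2 P1=NH2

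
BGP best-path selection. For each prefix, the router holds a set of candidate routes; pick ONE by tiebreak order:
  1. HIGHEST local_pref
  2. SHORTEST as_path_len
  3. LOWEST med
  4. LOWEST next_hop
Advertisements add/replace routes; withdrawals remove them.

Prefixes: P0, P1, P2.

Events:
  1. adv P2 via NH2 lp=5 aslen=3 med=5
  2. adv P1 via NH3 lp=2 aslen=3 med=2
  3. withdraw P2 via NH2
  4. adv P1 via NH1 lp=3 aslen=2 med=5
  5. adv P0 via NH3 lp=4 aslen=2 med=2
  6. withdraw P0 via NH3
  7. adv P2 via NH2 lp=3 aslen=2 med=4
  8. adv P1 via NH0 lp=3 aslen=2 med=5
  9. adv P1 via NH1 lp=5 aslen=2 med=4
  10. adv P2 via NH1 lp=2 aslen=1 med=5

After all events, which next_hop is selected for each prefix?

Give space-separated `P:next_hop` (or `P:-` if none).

Op 1: best P0=- P1=- P2=NH2
Op 2: best P0=- P1=NH3 P2=NH2
Op 3: best P0=- P1=NH3 P2=-
Op 4: best P0=- P1=NH1 P2=-
Op 5: best P0=NH3 P1=NH1 P2=-
Op 6: best P0=- P1=NH1 P2=-
Op 7: best P0=- P1=NH1 P2=NH2
Op 8: best P0=- P1=NH0 P2=NH2
Op 9: best P0=- P1=NH1 P2=NH2
Op 10: best P0=- P1=NH1 P2=NH2

Answer: P0:- P1:NH1 P2:NH2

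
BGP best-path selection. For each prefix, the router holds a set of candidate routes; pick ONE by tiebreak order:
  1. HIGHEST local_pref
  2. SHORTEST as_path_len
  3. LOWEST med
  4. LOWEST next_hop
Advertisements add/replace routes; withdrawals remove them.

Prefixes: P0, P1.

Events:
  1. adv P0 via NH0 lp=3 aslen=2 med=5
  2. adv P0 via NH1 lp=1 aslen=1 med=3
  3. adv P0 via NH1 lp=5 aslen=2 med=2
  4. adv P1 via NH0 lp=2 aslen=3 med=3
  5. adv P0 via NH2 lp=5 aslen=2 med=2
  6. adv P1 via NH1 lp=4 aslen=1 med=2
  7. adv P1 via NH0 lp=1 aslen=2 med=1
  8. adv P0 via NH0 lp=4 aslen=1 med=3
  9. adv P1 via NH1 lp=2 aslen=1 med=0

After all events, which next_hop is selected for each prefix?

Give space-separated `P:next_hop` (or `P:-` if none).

Answer: P0:NH1 P1:NH1

Derivation:
Op 1: best P0=NH0 P1=-
Op 2: best P0=NH0 P1=-
Op 3: best P0=NH1 P1=-
Op 4: best P0=NH1 P1=NH0
Op 5: best P0=NH1 P1=NH0
Op 6: best P0=NH1 P1=NH1
Op 7: best P0=NH1 P1=NH1
Op 8: best P0=NH1 P1=NH1
Op 9: best P0=NH1 P1=NH1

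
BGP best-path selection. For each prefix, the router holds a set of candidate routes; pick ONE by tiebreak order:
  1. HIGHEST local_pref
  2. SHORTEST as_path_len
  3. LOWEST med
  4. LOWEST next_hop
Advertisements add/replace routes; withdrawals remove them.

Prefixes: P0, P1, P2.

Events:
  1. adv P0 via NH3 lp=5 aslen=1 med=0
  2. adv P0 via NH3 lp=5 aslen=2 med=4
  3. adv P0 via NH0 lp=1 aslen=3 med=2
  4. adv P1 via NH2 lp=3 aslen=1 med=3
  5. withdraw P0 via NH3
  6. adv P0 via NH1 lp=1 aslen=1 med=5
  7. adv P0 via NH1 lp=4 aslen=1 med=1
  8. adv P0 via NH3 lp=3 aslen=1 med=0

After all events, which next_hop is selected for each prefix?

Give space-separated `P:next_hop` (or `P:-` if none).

Answer: P0:NH1 P1:NH2 P2:-

Derivation:
Op 1: best P0=NH3 P1=- P2=-
Op 2: best P0=NH3 P1=- P2=-
Op 3: best P0=NH3 P1=- P2=-
Op 4: best P0=NH3 P1=NH2 P2=-
Op 5: best P0=NH0 P1=NH2 P2=-
Op 6: best P0=NH1 P1=NH2 P2=-
Op 7: best P0=NH1 P1=NH2 P2=-
Op 8: best P0=NH1 P1=NH2 P2=-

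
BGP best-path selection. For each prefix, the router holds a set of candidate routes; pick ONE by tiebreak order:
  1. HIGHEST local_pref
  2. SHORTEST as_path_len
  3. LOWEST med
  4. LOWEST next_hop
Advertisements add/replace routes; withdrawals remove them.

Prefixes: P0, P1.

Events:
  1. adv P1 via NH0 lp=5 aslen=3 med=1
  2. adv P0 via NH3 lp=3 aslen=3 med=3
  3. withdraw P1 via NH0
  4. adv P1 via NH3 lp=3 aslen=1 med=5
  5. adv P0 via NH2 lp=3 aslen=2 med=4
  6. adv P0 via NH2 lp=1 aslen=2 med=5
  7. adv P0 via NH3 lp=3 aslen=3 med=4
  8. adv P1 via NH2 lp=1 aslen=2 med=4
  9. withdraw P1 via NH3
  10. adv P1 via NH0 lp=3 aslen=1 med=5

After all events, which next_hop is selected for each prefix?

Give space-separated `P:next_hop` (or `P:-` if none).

Op 1: best P0=- P1=NH0
Op 2: best P0=NH3 P1=NH0
Op 3: best P0=NH3 P1=-
Op 4: best P0=NH3 P1=NH3
Op 5: best P0=NH2 P1=NH3
Op 6: best P0=NH3 P1=NH3
Op 7: best P0=NH3 P1=NH3
Op 8: best P0=NH3 P1=NH3
Op 9: best P0=NH3 P1=NH2
Op 10: best P0=NH3 P1=NH0

Answer: P0:NH3 P1:NH0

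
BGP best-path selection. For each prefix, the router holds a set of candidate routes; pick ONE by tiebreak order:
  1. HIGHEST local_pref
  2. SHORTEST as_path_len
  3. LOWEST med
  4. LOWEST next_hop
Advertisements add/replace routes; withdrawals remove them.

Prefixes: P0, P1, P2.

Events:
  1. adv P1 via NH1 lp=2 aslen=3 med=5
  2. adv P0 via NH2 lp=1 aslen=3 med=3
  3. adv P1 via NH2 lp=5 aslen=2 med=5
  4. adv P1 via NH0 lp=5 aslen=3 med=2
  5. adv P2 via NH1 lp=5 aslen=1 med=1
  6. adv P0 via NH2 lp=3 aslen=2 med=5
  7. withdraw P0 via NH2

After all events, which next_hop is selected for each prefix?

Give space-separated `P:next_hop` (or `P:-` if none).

Op 1: best P0=- P1=NH1 P2=-
Op 2: best P0=NH2 P1=NH1 P2=-
Op 3: best P0=NH2 P1=NH2 P2=-
Op 4: best P0=NH2 P1=NH2 P2=-
Op 5: best P0=NH2 P1=NH2 P2=NH1
Op 6: best P0=NH2 P1=NH2 P2=NH1
Op 7: best P0=- P1=NH2 P2=NH1

Answer: P0:- P1:NH2 P2:NH1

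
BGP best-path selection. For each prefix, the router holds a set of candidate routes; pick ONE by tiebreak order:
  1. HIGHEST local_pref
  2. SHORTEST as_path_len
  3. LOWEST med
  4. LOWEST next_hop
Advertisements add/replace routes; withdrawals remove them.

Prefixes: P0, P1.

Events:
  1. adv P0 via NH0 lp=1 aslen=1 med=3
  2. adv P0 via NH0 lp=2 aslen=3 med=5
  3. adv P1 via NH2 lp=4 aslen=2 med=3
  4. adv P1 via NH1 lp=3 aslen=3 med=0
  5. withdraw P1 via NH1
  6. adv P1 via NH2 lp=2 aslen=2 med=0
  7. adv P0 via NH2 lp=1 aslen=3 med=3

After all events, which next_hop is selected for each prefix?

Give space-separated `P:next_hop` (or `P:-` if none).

Answer: P0:NH0 P1:NH2

Derivation:
Op 1: best P0=NH0 P1=-
Op 2: best P0=NH0 P1=-
Op 3: best P0=NH0 P1=NH2
Op 4: best P0=NH0 P1=NH2
Op 5: best P0=NH0 P1=NH2
Op 6: best P0=NH0 P1=NH2
Op 7: best P0=NH0 P1=NH2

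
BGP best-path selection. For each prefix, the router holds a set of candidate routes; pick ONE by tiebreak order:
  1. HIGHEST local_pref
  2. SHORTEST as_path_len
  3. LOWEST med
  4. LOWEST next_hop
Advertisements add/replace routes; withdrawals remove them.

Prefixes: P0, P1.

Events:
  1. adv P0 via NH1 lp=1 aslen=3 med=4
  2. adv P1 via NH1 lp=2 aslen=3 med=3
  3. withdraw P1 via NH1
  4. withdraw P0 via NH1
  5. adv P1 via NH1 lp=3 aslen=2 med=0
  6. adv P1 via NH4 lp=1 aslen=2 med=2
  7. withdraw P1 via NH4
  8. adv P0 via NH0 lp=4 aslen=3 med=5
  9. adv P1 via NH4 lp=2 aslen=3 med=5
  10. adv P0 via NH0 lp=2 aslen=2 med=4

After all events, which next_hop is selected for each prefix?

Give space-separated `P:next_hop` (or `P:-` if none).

Op 1: best P0=NH1 P1=-
Op 2: best P0=NH1 P1=NH1
Op 3: best P0=NH1 P1=-
Op 4: best P0=- P1=-
Op 5: best P0=- P1=NH1
Op 6: best P0=- P1=NH1
Op 7: best P0=- P1=NH1
Op 8: best P0=NH0 P1=NH1
Op 9: best P0=NH0 P1=NH1
Op 10: best P0=NH0 P1=NH1

Answer: P0:NH0 P1:NH1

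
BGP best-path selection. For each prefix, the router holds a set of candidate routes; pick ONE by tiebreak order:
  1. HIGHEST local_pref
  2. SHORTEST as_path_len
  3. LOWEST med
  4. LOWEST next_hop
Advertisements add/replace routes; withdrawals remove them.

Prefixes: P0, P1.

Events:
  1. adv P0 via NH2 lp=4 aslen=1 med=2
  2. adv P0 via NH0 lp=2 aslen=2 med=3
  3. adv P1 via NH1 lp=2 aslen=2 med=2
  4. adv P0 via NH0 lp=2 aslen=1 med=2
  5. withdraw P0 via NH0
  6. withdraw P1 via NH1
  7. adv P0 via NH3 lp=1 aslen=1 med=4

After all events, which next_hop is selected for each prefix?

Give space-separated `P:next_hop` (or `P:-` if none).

Answer: P0:NH2 P1:-

Derivation:
Op 1: best P0=NH2 P1=-
Op 2: best P0=NH2 P1=-
Op 3: best P0=NH2 P1=NH1
Op 4: best P0=NH2 P1=NH1
Op 5: best P0=NH2 P1=NH1
Op 6: best P0=NH2 P1=-
Op 7: best P0=NH2 P1=-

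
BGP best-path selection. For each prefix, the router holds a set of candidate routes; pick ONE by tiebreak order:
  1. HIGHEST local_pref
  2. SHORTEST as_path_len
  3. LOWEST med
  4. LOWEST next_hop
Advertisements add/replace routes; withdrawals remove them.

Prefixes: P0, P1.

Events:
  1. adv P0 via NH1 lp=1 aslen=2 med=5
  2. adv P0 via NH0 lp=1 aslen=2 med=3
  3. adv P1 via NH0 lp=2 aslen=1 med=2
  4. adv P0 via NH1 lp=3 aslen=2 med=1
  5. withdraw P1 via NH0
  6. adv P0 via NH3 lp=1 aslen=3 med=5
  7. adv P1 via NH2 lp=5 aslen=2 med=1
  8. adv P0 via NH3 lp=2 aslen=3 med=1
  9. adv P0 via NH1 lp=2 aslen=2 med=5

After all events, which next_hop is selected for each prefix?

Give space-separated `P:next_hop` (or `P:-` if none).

Op 1: best P0=NH1 P1=-
Op 2: best P0=NH0 P1=-
Op 3: best P0=NH0 P1=NH0
Op 4: best P0=NH1 P1=NH0
Op 5: best P0=NH1 P1=-
Op 6: best P0=NH1 P1=-
Op 7: best P0=NH1 P1=NH2
Op 8: best P0=NH1 P1=NH2
Op 9: best P0=NH1 P1=NH2

Answer: P0:NH1 P1:NH2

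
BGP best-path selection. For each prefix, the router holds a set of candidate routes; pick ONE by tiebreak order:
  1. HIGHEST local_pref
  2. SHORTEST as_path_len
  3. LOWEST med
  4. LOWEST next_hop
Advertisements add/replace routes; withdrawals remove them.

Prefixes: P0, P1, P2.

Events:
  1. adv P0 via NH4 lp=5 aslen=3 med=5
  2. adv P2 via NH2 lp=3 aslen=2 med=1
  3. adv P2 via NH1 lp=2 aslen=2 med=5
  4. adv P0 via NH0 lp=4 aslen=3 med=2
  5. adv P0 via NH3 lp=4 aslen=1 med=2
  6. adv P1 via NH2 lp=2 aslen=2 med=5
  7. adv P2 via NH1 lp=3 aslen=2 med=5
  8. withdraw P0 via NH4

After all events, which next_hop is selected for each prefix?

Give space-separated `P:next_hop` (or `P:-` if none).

Op 1: best P0=NH4 P1=- P2=-
Op 2: best P0=NH4 P1=- P2=NH2
Op 3: best P0=NH4 P1=- P2=NH2
Op 4: best P0=NH4 P1=- P2=NH2
Op 5: best P0=NH4 P1=- P2=NH2
Op 6: best P0=NH4 P1=NH2 P2=NH2
Op 7: best P0=NH4 P1=NH2 P2=NH2
Op 8: best P0=NH3 P1=NH2 P2=NH2

Answer: P0:NH3 P1:NH2 P2:NH2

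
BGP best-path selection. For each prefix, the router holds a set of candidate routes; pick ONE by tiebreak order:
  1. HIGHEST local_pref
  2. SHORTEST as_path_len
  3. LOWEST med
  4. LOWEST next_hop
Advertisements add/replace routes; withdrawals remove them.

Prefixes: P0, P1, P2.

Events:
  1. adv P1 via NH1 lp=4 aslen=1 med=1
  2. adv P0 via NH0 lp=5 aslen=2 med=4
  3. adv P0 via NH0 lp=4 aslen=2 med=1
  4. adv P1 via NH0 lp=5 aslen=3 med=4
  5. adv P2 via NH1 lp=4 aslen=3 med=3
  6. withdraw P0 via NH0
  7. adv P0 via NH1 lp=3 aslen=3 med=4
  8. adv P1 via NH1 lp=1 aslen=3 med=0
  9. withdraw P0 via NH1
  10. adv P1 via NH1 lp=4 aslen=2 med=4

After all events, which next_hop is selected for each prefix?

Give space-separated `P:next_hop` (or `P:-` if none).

Answer: P0:- P1:NH0 P2:NH1

Derivation:
Op 1: best P0=- P1=NH1 P2=-
Op 2: best P0=NH0 P1=NH1 P2=-
Op 3: best P0=NH0 P1=NH1 P2=-
Op 4: best P0=NH0 P1=NH0 P2=-
Op 5: best P0=NH0 P1=NH0 P2=NH1
Op 6: best P0=- P1=NH0 P2=NH1
Op 7: best P0=NH1 P1=NH0 P2=NH1
Op 8: best P0=NH1 P1=NH0 P2=NH1
Op 9: best P0=- P1=NH0 P2=NH1
Op 10: best P0=- P1=NH0 P2=NH1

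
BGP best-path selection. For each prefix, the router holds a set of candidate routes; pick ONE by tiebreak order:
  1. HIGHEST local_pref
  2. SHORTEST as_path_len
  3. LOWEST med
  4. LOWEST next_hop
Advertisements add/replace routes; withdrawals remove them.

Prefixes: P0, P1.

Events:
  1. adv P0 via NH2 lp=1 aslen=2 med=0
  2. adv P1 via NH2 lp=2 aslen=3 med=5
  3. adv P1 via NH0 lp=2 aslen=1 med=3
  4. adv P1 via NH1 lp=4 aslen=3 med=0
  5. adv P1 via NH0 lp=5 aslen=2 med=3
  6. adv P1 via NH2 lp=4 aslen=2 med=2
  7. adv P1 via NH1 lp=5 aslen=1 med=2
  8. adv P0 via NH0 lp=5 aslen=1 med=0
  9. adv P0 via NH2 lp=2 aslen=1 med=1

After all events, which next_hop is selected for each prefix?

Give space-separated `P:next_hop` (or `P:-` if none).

Op 1: best P0=NH2 P1=-
Op 2: best P0=NH2 P1=NH2
Op 3: best P0=NH2 P1=NH0
Op 4: best P0=NH2 P1=NH1
Op 5: best P0=NH2 P1=NH0
Op 6: best P0=NH2 P1=NH0
Op 7: best P0=NH2 P1=NH1
Op 8: best P0=NH0 P1=NH1
Op 9: best P0=NH0 P1=NH1

Answer: P0:NH0 P1:NH1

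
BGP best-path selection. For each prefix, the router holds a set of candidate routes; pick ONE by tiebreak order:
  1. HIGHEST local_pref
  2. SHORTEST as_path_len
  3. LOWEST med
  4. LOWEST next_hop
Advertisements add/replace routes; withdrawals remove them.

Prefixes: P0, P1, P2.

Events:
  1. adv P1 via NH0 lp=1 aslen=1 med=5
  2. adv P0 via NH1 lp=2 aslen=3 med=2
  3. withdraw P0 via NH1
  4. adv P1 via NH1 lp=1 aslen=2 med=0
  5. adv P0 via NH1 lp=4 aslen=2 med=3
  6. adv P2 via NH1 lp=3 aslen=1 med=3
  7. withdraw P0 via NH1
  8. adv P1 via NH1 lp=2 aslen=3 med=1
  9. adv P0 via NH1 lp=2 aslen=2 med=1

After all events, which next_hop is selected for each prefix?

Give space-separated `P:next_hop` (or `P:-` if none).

Answer: P0:NH1 P1:NH1 P2:NH1

Derivation:
Op 1: best P0=- P1=NH0 P2=-
Op 2: best P0=NH1 P1=NH0 P2=-
Op 3: best P0=- P1=NH0 P2=-
Op 4: best P0=- P1=NH0 P2=-
Op 5: best P0=NH1 P1=NH0 P2=-
Op 6: best P0=NH1 P1=NH0 P2=NH1
Op 7: best P0=- P1=NH0 P2=NH1
Op 8: best P0=- P1=NH1 P2=NH1
Op 9: best P0=NH1 P1=NH1 P2=NH1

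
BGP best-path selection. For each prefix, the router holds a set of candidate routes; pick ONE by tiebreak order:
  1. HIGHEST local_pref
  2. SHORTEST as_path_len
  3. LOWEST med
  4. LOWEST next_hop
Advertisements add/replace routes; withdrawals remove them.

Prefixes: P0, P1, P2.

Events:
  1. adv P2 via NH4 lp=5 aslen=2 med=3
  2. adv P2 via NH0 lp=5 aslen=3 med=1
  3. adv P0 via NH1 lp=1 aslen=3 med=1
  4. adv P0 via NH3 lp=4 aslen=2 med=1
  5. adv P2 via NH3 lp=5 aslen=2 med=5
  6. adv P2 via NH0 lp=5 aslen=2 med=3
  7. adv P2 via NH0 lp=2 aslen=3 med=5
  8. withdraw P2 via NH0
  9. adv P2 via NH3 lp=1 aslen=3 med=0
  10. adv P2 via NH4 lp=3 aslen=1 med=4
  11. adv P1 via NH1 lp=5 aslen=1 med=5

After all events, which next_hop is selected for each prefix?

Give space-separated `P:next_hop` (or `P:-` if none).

Answer: P0:NH3 P1:NH1 P2:NH4

Derivation:
Op 1: best P0=- P1=- P2=NH4
Op 2: best P0=- P1=- P2=NH4
Op 3: best P0=NH1 P1=- P2=NH4
Op 4: best P0=NH3 P1=- P2=NH4
Op 5: best P0=NH3 P1=- P2=NH4
Op 6: best P0=NH3 P1=- P2=NH0
Op 7: best P0=NH3 P1=- P2=NH4
Op 8: best P0=NH3 P1=- P2=NH4
Op 9: best P0=NH3 P1=- P2=NH4
Op 10: best P0=NH3 P1=- P2=NH4
Op 11: best P0=NH3 P1=NH1 P2=NH4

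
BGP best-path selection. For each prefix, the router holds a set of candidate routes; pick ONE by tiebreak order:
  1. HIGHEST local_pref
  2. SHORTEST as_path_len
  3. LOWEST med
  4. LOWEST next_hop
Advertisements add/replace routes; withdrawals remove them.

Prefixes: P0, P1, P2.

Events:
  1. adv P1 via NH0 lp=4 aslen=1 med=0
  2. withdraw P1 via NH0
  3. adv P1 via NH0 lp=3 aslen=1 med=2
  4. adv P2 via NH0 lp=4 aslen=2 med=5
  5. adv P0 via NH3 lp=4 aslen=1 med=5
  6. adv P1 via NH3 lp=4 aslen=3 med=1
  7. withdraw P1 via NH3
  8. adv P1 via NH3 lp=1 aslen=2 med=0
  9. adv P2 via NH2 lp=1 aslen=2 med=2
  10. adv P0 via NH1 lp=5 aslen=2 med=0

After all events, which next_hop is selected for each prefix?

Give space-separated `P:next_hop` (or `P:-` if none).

Answer: P0:NH1 P1:NH0 P2:NH0

Derivation:
Op 1: best P0=- P1=NH0 P2=-
Op 2: best P0=- P1=- P2=-
Op 3: best P0=- P1=NH0 P2=-
Op 4: best P0=- P1=NH0 P2=NH0
Op 5: best P0=NH3 P1=NH0 P2=NH0
Op 6: best P0=NH3 P1=NH3 P2=NH0
Op 7: best P0=NH3 P1=NH0 P2=NH0
Op 8: best P0=NH3 P1=NH0 P2=NH0
Op 9: best P0=NH3 P1=NH0 P2=NH0
Op 10: best P0=NH1 P1=NH0 P2=NH0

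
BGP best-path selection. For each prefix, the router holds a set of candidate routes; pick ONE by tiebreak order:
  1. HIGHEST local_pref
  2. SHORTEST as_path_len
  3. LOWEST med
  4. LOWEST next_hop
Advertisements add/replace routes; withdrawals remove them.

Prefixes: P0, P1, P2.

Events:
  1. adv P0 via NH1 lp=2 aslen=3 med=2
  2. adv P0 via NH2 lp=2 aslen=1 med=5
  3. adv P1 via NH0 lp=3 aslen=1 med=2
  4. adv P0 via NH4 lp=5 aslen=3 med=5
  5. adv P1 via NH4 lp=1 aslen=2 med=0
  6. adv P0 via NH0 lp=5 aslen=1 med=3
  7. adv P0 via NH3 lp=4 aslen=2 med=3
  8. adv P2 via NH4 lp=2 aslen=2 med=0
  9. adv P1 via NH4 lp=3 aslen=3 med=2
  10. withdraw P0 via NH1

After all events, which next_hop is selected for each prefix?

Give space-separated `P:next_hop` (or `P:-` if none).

Op 1: best P0=NH1 P1=- P2=-
Op 2: best P0=NH2 P1=- P2=-
Op 3: best P0=NH2 P1=NH0 P2=-
Op 4: best P0=NH4 P1=NH0 P2=-
Op 5: best P0=NH4 P1=NH0 P2=-
Op 6: best P0=NH0 P1=NH0 P2=-
Op 7: best P0=NH0 P1=NH0 P2=-
Op 8: best P0=NH0 P1=NH0 P2=NH4
Op 9: best P0=NH0 P1=NH0 P2=NH4
Op 10: best P0=NH0 P1=NH0 P2=NH4

Answer: P0:NH0 P1:NH0 P2:NH4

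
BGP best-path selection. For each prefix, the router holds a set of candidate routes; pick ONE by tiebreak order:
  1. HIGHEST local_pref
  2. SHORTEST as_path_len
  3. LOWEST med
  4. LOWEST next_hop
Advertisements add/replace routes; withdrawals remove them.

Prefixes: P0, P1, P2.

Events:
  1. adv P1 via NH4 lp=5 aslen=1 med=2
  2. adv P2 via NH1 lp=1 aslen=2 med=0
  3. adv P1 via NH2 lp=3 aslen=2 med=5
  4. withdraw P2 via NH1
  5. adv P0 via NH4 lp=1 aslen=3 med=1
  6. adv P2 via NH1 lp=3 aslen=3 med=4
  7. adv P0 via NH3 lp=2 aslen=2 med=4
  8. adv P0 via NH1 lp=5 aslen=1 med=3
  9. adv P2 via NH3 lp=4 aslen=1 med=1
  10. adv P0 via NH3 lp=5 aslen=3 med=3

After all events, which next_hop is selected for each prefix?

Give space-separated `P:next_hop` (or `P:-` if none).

Op 1: best P0=- P1=NH4 P2=-
Op 2: best P0=- P1=NH4 P2=NH1
Op 3: best P0=- P1=NH4 P2=NH1
Op 4: best P0=- P1=NH4 P2=-
Op 5: best P0=NH4 P1=NH4 P2=-
Op 6: best P0=NH4 P1=NH4 P2=NH1
Op 7: best P0=NH3 P1=NH4 P2=NH1
Op 8: best P0=NH1 P1=NH4 P2=NH1
Op 9: best P0=NH1 P1=NH4 P2=NH3
Op 10: best P0=NH1 P1=NH4 P2=NH3

Answer: P0:NH1 P1:NH4 P2:NH3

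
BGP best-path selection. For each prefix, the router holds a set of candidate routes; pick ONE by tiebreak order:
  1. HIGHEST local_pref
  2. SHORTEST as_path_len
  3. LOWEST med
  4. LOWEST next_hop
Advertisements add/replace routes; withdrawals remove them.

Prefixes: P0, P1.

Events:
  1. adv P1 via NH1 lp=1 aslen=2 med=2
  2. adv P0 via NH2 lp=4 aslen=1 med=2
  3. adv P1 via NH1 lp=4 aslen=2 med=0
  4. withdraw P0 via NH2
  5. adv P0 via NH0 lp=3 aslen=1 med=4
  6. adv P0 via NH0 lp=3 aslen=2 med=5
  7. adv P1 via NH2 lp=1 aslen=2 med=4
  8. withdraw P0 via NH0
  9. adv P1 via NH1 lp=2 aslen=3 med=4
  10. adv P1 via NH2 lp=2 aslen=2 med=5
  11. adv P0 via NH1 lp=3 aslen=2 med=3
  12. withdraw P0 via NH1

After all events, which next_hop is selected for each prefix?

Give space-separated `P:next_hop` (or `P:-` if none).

Answer: P0:- P1:NH2

Derivation:
Op 1: best P0=- P1=NH1
Op 2: best P0=NH2 P1=NH1
Op 3: best P0=NH2 P1=NH1
Op 4: best P0=- P1=NH1
Op 5: best P0=NH0 P1=NH1
Op 6: best P0=NH0 P1=NH1
Op 7: best P0=NH0 P1=NH1
Op 8: best P0=- P1=NH1
Op 9: best P0=- P1=NH1
Op 10: best P0=- P1=NH2
Op 11: best P0=NH1 P1=NH2
Op 12: best P0=- P1=NH2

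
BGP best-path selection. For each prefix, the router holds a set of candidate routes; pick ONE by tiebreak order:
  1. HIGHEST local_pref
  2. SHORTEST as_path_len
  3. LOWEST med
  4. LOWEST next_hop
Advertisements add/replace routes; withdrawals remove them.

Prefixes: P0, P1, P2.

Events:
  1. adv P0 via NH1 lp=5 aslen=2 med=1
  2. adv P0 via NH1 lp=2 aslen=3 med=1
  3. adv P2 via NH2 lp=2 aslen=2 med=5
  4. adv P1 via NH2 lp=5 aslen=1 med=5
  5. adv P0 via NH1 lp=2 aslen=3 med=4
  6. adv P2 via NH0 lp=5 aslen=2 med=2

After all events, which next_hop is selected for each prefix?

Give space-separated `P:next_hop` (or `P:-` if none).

Op 1: best P0=NH1 P1=- P2=-
Op 2: best P0=NH1 P1=- P2=-
Op 3: best P0=NH1 P1=- P2=NH2
Op 4: best P0=NH1 P1=NH2 P2=NH2
Op 5: best P0=NH1 P1=NH2 P2=NH2
Op 6: best P0=NH1 P1=NH2 P2=NH0

Answer: P0:NH1 P1:NH2 P2:NH0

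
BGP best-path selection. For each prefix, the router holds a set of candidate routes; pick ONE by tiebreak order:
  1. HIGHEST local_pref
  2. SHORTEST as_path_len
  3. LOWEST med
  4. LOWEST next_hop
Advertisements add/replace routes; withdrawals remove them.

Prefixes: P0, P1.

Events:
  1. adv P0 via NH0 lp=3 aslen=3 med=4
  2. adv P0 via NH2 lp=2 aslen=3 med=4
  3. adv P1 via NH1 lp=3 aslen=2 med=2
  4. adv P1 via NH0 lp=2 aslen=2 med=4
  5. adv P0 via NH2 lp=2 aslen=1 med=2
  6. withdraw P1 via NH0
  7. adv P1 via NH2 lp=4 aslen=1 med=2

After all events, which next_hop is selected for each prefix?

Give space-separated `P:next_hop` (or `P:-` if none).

Op 1: best P0=NH0 P1=-
Op 2: best P0=NH0 P1=-
Op 3: best P0=NH0 P1=NH1
Op 4: best P0=NH0 P1=NH1
Op 5: best P0=NH0 P1=NH1
Op 6: best P0=NH0 P1=NH1
Op 7: best P0=NH0 P1=NH2

Answer: P0:NH0 P1:NH2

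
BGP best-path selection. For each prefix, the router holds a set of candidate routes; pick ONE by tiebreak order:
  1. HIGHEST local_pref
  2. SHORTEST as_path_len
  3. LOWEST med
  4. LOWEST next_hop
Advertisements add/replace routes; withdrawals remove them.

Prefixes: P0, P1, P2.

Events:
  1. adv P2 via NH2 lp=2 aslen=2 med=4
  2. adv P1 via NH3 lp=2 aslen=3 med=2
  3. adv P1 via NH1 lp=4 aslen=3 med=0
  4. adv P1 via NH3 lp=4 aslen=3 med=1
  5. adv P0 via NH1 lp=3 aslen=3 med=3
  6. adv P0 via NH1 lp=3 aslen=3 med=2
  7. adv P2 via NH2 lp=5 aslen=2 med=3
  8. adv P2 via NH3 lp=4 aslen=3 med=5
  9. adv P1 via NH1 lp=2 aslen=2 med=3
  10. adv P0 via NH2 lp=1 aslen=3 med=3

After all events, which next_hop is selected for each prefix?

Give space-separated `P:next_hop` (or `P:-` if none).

Answer: P0:NH1 P1:NH3 P2:NH2

Derivation:
Op 1: best P0=- P1=- P2=NH2
Op 2: best P0=- P1=NH3 P2=NH2
Op 3: best P0=- P1=NH1 P2=NH2
Op 4: best P0=- P1=NH1 P2=NH2
Op 5: best P0=NH1 P1=NH1 P2=NH2
Op 6: best P0=NH1 P1=NH1 P2=NH2
Op 7: best P0=NH1 P1=NH1 P2=NH2
Op 8: best P0=NH1 P1=NH1 P2=NH2
Op 9: best P0=NH1 P1=NH3 P2=NH2
Op 10: best P0=NH1 P1=NH3 P2=NH2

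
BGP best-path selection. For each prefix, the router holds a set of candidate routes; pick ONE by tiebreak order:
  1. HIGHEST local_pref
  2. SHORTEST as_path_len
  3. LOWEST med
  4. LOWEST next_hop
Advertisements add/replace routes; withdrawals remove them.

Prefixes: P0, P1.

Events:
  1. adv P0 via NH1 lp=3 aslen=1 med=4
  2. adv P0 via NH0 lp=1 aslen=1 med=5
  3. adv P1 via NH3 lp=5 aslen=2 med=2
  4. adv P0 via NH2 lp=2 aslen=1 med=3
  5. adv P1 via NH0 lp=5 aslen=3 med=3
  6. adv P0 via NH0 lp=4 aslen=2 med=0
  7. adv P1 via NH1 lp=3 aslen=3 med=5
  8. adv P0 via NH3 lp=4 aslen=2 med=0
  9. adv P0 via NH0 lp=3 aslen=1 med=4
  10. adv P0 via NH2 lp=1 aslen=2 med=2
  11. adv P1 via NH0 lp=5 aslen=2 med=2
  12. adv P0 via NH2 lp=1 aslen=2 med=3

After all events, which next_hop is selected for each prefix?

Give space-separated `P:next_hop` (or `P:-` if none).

Op 1: best P0=NH1 P1=-
Op 2: best P0=NH1 P1=-
Op 3: best P0=NH1 P1=NH3
Op 4: best P0=NH1 P1=NH3
Op 5: best P0=NH1 P1=NH3
Op 6: best P0=NH0 P1=NH3
Op 7: best P0=NH0 P1=NH3
Op 8: best P0=NH0 P1=NH3
Op 9: best P0=NH3 P1=NH3
Op 10: best P0=NH3 P1=NH3
Op 11: best P0=NH3 P1=NH0
Op 12: best P0=NH3 P1=NH0

Answer: P0:NH3 P1:NH0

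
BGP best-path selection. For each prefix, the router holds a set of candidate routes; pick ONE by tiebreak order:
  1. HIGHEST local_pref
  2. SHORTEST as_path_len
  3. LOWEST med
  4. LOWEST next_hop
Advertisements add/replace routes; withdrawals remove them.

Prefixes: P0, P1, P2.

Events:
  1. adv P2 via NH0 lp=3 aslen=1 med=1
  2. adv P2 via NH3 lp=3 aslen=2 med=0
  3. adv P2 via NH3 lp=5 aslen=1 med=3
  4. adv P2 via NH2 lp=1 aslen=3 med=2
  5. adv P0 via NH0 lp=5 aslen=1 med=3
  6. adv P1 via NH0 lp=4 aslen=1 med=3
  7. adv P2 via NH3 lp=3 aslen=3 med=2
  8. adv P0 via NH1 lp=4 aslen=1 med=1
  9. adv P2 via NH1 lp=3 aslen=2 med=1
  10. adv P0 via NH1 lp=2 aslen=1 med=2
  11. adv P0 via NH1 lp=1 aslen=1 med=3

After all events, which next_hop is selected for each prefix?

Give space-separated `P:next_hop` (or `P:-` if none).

Op 1: best P0=- P1=- P2=NH0
Op 2: best P0=- P1=- P2=NH0
Op 3: best P0=- P1=- P2=NH3
Op 4: best P0=- P1=- P2=NH3
Op 5: best P0=NH0 P1=- P2=NH3
Op 6: best P0=NH0 P1=NH0 P2=NH3
Op 7: best P0=NH0 P1=NH0 P2=NH0
Op 8: best P0=NH0 P1=NH0 P2=NH0
Op 9: best P0=NH0 P1=NH0 P2=NH0
Op 10: best P0=NH0 P1=NH0 P2=NH0
Op 11: best P0=NH0 P1=NH0 P2=NH0

Answer: P0:NH0 P1:NH0 P2:NH0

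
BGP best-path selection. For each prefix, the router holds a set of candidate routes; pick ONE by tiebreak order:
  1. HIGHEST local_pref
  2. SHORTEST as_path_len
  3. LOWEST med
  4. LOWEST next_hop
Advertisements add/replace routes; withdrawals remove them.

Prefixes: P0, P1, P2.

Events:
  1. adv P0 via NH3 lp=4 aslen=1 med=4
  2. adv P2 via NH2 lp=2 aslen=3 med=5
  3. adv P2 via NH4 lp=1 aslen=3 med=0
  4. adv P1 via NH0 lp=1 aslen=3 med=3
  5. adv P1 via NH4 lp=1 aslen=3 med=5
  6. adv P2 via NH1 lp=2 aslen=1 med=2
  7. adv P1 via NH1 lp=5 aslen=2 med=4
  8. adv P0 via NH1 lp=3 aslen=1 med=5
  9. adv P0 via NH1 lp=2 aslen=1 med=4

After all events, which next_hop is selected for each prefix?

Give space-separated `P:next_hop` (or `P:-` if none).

Op 1: best P0=NH3 P1=- P2=-
Op 2: best P0=NH3 P1=- P2=NH2
Op 3: best P0=NH3 P1=- P2=NH2
Op 4: best P0=NH3 P1=NH0 P2=NH2
Op 5: best P0=NH3 P1=NH0 P2=NH2
Op 6: best P0=NH3 P1=NH0 P2=NH1
Op 7: best P0=NH3 P1=NH1 P2=NH1
Op 8: best P0=NH3 P1=NH1 P2=NH1
Op 9: best P0=NH3 P1=NH1 P2=NH1

Answer: P0:NH3 P1:NH1 P2:NH1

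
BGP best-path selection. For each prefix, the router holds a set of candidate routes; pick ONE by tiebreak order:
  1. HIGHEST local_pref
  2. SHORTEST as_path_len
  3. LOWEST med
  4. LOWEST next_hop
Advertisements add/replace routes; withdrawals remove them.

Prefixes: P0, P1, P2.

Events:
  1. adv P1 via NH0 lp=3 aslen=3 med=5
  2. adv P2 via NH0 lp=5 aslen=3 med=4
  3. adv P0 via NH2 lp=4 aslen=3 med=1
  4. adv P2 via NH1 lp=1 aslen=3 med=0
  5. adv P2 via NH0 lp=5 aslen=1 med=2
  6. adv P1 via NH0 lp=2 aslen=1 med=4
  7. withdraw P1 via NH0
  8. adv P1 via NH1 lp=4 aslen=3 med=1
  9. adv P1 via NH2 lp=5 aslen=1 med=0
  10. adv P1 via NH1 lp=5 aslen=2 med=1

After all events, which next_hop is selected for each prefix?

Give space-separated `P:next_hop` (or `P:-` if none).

Answer: P0:NH2 P1:NH2 P2:NH0

Derivation:
Op 1: best P0=- P1=NH0 P2=-
Op 2: best P0=- P1=NH0 P2=NH0
Op 3: best P0=NH2 P1=NH0 P2=NH0
Op 4: best P0=NH2 P1=NH0 P2=NH0
Op 5: best P0=NH2 P1=NH0 P2=NH0
Op 6: best P0=NH2 P1=NH0 P2=NH0
Op 7: best P0=NH2 P1=- P2=NH0
Op 8: best P0=NH2 P1=NH1 P2=NH0
Op 9: best P0=NH2 P1=NH2 P2=NH0
Op 10: best P0=NH2 P1=NH2 P2=NH0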